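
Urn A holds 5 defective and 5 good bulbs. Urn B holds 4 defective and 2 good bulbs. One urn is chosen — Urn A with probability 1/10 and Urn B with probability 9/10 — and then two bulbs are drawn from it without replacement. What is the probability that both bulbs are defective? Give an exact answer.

From Urn A: P(both defective) = (5/10)(4/9) = 2/9.
From Urn B: P(both defective) = (4/6)(3/5) = 2/5.
Total probability = (1/10)(2/9) + (9/10)(2/5) = 86/225.

86/225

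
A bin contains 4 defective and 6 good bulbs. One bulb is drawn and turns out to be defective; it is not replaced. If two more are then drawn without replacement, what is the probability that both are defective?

1/12

With the first bulb removed, 3 defective remain out of 9.
P = 3/9 × 2/8 = 6/72 = 1/12.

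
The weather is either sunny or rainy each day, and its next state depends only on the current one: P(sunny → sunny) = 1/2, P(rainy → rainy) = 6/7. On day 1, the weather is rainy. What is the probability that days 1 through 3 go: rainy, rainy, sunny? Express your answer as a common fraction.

6/49

Day 1 is given. For each transition, use the conditional probability from the current state:
P(rainy | rainy) = 6/7; P(sunny | rainy) = 1/7.
P = 6/7 × 1/7 = 6/49.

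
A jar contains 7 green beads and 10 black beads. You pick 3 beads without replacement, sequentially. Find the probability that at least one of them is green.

14/17

P(no green) = 10/17 × 9/16 × 8/15 = 720/4080 = 3/17.
P(at least one) = 1 − 3/17 = 14/17.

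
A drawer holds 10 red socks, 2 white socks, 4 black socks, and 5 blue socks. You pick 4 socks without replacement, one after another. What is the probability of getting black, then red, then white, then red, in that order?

2/399

Multiply the probability of each draw given the previous ones:
P = 4/21 × 10/20 × 2/19 × 9/18 = 720/143640 = 2/399.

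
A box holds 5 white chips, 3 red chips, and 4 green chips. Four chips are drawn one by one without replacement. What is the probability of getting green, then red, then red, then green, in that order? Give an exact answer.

Each draw changes the counts, so multiply the conditional probabilities along the sequence:
P = 4/12 × 3/11 × 2/10 × 3/9 = 72/11880 = 1/165.

1/165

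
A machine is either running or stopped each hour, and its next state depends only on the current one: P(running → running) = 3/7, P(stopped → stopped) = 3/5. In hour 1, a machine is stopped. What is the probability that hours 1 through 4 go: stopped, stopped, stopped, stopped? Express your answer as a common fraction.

27/125

Hour 1 is given. For each transition, use the conditional probability from the current state:
P(stopped | stopped) = 3/5; P(stopped | stopped) = 3/5; P(stopped | stopped) = 3/5.
P = 3/5 × 3/5 × 3/5 = 27/125.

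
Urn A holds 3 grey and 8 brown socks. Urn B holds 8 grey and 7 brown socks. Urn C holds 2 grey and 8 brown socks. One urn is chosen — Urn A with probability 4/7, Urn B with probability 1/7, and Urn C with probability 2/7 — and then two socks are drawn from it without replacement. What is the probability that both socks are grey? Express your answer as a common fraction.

From Urn A: P(both grey) = (3/11)(2/10) = 3/55.
From Urn B: P(both grey) = (8/15)(7/14) = 4/15.
From Urn C: P(both grey) = (2/10)(1/9) = 1/45.
Total probability = (4/7)(3/55) + (1/7)(4/15) + (2/7)(1/45) = 262/3465.

262/3465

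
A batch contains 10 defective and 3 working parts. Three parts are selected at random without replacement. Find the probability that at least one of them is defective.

P(no defective) = 3/13 × 2/12 × 1/11 = 6/1716 = 1/286.
P(at least one) = 1 − 1/286 = 285/286.

285/286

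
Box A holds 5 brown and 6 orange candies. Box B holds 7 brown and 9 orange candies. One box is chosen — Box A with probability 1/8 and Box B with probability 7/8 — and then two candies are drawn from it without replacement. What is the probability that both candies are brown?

From Box A: P(both brown) = (5/11)(4/10) = 2/11.
From Box B: P(both brown) = (7/16)(6/15) = 7/40.
Total probability = (1/8)(2/11) + (7/8)(7/40) = 619/3520.

619/3520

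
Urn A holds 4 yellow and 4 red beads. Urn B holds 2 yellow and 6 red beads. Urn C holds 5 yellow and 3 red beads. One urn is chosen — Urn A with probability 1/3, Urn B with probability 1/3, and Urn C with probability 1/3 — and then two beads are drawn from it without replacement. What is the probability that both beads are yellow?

From Urn A: P(both yellow) = (4/8)(3/7) = 3/14.
From Urn B: P(both yellow) = (2/8)(1/7) = 1/28.
From Urn C: P(both yellow) = (5/8)(4/7) = 5/14.
Total probability = (1/3)(3/14) + (1/3)(1/28) + (1/3)(5/14) = 17/84.

17/84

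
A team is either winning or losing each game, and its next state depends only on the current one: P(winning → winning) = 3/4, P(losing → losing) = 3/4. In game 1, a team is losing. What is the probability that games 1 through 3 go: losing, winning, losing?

Game 1 is given. For each transition, use the conditional probability from the current state:
P(winning | losing) = 1/4; P(losing | winning) = 1/4.
P = 1/4 × 1/4 = 1/16.

1/16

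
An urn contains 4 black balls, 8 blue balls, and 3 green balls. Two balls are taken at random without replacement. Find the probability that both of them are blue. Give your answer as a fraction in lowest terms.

P(every draw is blue) = 8/15 × 7/14 = 56/210 = 4/15.

4/15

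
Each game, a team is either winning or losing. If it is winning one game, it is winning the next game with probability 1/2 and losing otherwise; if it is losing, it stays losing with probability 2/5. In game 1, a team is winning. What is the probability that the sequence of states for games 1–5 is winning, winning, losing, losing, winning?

3/50

Game 1 is given. For each transition, use the conditional probability from the current state:
P(winning | winning) = 1/2; P(losing | winning) = 1/2; P(losing | losing) = 2/5; P(winning | losing) = 3/5.
P = 1/2 × 1/2 × 2/5 × 3/5 = 6/100 = 3/50.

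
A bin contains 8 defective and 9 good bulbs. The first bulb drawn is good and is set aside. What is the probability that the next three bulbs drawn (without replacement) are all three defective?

With the first bulb removed, 8 defective remain out of 16.
P = 8/16 × 7/15 × 6/14 = 336/3360 = 1/10.

1/10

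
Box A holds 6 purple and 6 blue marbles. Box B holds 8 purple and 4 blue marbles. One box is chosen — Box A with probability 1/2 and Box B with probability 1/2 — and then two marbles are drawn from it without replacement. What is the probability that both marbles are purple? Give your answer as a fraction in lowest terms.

43/132

From Box A: P(both purple) = (6/12)(5/11) = 5/22.
From Box B: P(both purple) = (8/12)(7/11) = 14/33.
Total probability = (1/2)(5/22) + (1/2)(14/33) = 43/132.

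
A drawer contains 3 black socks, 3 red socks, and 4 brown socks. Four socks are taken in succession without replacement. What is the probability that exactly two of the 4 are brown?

3/7

One ordering (brown drawn first) has probability 4/10 × 3/9 × 6/8 × 5/7 = 360/5040 = 1/14.
There are C(4,2) = 6 such orderings, each equally likely, so P = 6 × 1/14 = 3/7.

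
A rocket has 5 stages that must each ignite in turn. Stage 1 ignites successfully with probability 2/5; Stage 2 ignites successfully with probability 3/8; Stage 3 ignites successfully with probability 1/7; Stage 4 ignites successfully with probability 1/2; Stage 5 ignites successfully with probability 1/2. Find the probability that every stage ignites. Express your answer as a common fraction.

Each stage is reached only if all earlier stages succeed, so
P = 2/5 × 3/8 × 1/7 × 1/2 × 1/2 = 6/1120 = 3/560.

3/560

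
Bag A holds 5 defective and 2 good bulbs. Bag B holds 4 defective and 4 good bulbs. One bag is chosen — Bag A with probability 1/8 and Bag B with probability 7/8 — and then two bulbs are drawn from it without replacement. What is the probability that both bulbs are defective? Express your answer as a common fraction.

From Bag A: P(both defective) = (5/7)(4/6) = 10/21.
From Bag B: P(both defective) = (4/8)(3/7) = 3/14.
Total probability = (1/8)(10/21) + (7/8)(3/14) = 83/336.

83/336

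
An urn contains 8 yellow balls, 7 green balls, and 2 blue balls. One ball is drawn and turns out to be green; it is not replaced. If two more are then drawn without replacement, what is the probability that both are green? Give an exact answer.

1/8

After the first draw, 6 of the remaining 16 balls are green.
P = 6/16 × 5/15 = 30/240 = 1/8.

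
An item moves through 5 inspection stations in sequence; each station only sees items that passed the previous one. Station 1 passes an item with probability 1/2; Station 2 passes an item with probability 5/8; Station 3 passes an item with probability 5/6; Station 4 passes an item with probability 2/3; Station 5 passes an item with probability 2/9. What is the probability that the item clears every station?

25/648

The events are sequential, so multiply the conditional probabilities:
P = 1/2 × 5/8 × 5/6 × 2/3 × 2/9 = 100/2592 = 25/648.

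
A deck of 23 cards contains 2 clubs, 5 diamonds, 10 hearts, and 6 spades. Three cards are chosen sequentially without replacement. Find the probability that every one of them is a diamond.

10/1771

P(all diamonds) = 5/23 × 4/22 × 3/21 = 60/10626 = 10/1771.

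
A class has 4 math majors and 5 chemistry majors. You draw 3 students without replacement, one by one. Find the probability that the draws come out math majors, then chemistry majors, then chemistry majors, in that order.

10/63

Multiply the probability of each draw given the previous ones:
P = 4/9 × 5/8 × 4/7 = 80/504 = 10/63.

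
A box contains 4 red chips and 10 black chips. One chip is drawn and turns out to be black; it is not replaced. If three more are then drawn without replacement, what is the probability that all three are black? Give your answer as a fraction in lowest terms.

42/143

After the first draw, 9 of the remaining 13 chips are black.
P = 9/13 × 8/12 × 7/11 = 504/1716 = 42/143.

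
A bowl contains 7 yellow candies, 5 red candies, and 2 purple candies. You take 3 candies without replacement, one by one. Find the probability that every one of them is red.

5/182

P(all red) = 5/14 × 4/13 × 3/12 = 60/2184 = 5/182.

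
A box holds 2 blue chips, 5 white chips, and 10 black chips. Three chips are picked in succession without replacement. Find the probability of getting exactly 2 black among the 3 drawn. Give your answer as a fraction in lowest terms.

63/136

One ordering (black drawn first) has probability 10/17 × 9/16 × 7/15 = 630/4080 = 21/136.
There are C(3,2) = 3 such orderings, each equally likely, so P = 3 × 21/136 = 63/136.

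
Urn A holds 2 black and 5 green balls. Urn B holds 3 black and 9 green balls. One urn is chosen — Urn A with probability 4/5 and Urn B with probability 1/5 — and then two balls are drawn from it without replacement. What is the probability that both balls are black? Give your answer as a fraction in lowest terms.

From Urn A: P(both black) = (2/7)(1/6) = 1/21.
From Urn B: P(both black) = (3/12)(2/11) = 1/22.
Total probability = (4/5)(1/21) + (1/5)(1/22) = 109/2310.

109/2310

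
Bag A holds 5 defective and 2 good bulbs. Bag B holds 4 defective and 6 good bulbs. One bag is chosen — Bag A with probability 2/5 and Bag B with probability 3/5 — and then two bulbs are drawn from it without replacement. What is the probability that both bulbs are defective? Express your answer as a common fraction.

142/525

From Bag A: P(both defective) = (5/7)(4/6) = 10/21.
From Bag B: P(both defective) = (4/10)(3/9) = 2/15.
Total probability = (2/5)(10/21) + (3/5)(2/15) = 142/525.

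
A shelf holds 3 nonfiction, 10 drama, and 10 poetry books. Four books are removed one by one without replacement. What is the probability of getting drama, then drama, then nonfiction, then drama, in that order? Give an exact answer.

Each draw changes the counts, so multiply the conditional probabilities along the sequence:
P = 10/23 × 9/22 × 3/21 × 8/20 = 2160/212520 = 18/1771.

18/1771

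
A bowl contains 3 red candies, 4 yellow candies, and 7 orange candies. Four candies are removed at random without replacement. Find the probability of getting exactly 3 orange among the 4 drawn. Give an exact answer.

35/143

One ordering (orange drawn first) has probability 7/14 × 6/13 × 5/12 × 7/11 = 1470/24024 = 35/572.
There are C(4,3) = 4 such orderings, each equally likely, so P = 4 × 35/572 = 35/143.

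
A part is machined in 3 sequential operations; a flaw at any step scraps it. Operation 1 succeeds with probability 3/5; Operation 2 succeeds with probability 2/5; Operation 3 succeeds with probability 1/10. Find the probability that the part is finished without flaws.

Each stage is reached only if all earlier stages succeed, so
P = 3/5 × 2/5 × 1/10 = 6/250 = 3/125.

3/125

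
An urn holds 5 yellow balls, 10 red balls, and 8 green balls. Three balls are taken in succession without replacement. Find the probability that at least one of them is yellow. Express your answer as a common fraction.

955/1771

P(no yellow) = 18/23 × 17/22 × 16/21 = 4896/10626 = 816/1771.
P(at least one) = 1 − 816/1771 = 955/1771.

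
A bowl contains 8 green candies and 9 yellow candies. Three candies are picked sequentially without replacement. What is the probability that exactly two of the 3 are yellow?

One ordering (yellow drawn first) has probability 9/17 × 8/16 × 8/15 = 576/4080 = 12/85.
There are C(3,2) = 3 such orderings, each equally likely, so P = 3 × 12/85 = 36/85.

36/85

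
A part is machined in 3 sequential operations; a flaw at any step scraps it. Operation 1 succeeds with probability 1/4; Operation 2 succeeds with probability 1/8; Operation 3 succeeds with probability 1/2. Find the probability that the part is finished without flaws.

The events are sequential, so multiply the conditional probabilities:
P = 1/4 × 1/8 × 1/2 = 1/64.

1/64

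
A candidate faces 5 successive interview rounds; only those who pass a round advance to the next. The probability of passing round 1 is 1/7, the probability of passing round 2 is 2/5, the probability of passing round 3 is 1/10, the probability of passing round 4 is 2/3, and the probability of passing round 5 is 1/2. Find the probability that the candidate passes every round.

1/525

Each stage is reached only if all earlier stages succeed, so
P = 1/7 × 2/5 × 1/10 × 2/3 × 1/2 = 4/2100 = 1/525.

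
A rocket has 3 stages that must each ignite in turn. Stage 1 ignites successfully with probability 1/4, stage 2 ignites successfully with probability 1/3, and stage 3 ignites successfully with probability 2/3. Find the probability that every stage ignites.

Each stage is reached only if all earlier stages succeed, so
P = 1/4 × 1/3 × 2/3 = 2/36 = 1/18.

1/18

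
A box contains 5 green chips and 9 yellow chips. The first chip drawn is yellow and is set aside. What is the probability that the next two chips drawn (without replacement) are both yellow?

After the first draw, 8 of the remaining 13 chips are yellow.
P = 8/13 × 7/12 = 56/156 = 14/39.

14/39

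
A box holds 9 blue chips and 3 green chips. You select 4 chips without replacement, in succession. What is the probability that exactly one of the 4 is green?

One ordering (green drawn first) has probability 3/12 × 9/11 × 8/10 × 7/9 = 1512/11880 = 7/55.
There are C(4,1) = 4 such orderings, each equally likely, so P = 4 × 7/55 = 28/55.

28/55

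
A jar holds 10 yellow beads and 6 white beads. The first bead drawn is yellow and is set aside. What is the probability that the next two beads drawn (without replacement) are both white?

After the first draw, 6 of the remaining 15 beads are white.
P = 6/15 × 5/14 = 30/210 = 1/7.

1/7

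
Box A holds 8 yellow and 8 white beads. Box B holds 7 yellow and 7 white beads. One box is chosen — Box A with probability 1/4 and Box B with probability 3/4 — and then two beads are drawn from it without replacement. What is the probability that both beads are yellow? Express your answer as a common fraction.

361/1560

From Box A: P(both yellow) = (8/16)(7/15) = 7/30.
From Box B: P(both yellow) = (7/14)(6/13) = 3/13.
Total probability = (1/4)(7/30) + (3/4)(3/13) = 361/1560.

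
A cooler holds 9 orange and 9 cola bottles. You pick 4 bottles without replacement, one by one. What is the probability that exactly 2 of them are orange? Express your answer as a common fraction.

36/85

One ordering (orange drawn first) has probability 9/18 × 8/17 × 9/16 × 8/15 = 5184/73440 = 6/85.
There are C(4,2) = 6 such orderings, each equally likely, so P = 6 × 6/85 = 36/85.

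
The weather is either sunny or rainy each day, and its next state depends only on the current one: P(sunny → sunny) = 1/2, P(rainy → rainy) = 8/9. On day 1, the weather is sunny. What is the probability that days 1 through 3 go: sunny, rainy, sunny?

1/18

Day 1 is given. For each transition, use the conditional probability from the current state:
P(rainy | sunny) = 1/2; P(sunny | rainy) = 1/9.
P = 1/2 × 1/9 = 1/18.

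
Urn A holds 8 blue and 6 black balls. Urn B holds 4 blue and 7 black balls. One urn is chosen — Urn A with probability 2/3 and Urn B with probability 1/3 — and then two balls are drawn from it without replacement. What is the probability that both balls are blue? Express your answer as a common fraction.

From Urn A: P(both blue) = (8/14)(7/13) = 4/13.
From Urn B: P(both blue) = (4/11)(3/10) = 6/55.
Total probability = (2/3)(4/13) + (1/3)(6/55) = 518/2145.

518/2145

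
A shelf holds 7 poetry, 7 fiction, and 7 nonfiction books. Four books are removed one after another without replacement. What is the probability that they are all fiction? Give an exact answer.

P = 7/21 × 6/20 × 5/19 × 4/18 = 840/143640 = 1/171.

1/171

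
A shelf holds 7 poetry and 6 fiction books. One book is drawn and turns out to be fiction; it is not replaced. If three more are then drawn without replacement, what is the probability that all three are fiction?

1/22

After the first draw, 5 of the remaining 12 books are fiction.
P = 5/12 × 4/11 × 3/10 = 60/1320 = 1/22.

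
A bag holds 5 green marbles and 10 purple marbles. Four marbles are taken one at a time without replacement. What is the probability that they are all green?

1/273

P(all green) = 5/15 × 4/14 × 3/13 × 2/12 = 120/32760 = 1/273.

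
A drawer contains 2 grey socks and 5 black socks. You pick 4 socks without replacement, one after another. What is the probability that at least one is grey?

P(no grey) = 5/7 × 4/6 × 3/5 × 2/4 = 120/840 = 1/7.
P(at least one) = 1 − 1/7 = 6/7.

6/7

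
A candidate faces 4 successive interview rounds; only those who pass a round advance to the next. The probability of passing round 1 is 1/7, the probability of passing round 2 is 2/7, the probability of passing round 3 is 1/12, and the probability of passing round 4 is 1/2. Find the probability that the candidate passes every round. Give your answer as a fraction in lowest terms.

1/588

The events are sequential, so multiply the conditional probabilities:
P = 1/7 × 2/7 × 1/12 × 1/2 = 2/1176 = 1/588.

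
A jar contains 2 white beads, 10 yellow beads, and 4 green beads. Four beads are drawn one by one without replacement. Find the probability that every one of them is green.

P(all green) = 4/16 × 3/15 × 2/14 × 1/13 = 24/43680 = 1/1820.

1/1820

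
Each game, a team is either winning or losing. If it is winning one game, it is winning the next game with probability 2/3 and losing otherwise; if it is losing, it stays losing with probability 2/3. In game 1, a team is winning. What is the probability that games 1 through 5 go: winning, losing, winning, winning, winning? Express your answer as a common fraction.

4/81

Game 1 is given. For each transition, use the conditional probability from the current state:
P(losing | winning) = 1/3; P(winning | losing) = 1/3; P(winning | winning) = 2/3; P(winning | winning) = 2/3.
P = 1/3 × 1/3 × 2/3 × 2/3 = 4/81.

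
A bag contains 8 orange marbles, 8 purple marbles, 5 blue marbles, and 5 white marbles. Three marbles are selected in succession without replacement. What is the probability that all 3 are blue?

1/260

P = 5/26 × 4/25 × 3/24 = 60/15600 = 1/260.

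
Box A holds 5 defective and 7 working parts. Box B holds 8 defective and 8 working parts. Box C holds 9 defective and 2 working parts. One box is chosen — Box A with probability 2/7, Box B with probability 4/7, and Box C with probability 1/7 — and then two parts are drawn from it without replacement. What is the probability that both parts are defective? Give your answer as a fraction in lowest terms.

104/385

From Box A: P(both defective) = (5/12)(4/11) = 5/33.
From Box B: P(both defective) = (8/16)(7/15) = 7/30.
From Box C: P(both defective) = (9/11)(8/10) = 36/55.
Total probability = (2/7)(5/33) + (4/7)(7/30) + (1/7)(36/55) = 104/385.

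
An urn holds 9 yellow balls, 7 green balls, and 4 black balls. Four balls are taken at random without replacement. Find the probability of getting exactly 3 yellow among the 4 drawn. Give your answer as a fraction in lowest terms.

One ordering (yellow drawn first) has probability 9/20 × 8/19 × 7/18 × 11/17 = 5544/116280 = 77/1615.
There are C(4,3) = 4 such orderings, each equally likely, so P = 4 × 77/1615 = 308/1615.

308/1615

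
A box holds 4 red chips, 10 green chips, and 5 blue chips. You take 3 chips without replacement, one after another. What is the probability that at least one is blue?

605/969

P(no blue) = 14/19 × 13/18 × 12/17 = 2184/5814 = 364/969.
P(at least one) = 1 − 364/969 = 605/969.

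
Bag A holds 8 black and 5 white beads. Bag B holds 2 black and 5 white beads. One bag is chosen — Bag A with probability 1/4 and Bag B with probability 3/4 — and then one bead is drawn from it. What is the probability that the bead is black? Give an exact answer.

67/182

From Bag A: P(black) = 8/13.
From Bag B: P(black) = 2/7.
Total probability = (1/4)(8/13) + (3/4)(2/7) = 67/182.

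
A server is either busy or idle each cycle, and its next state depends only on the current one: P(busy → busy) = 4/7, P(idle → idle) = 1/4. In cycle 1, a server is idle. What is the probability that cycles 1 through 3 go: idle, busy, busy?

Cycle 1 is given. For each transition, use the conditional probability from the current state:
P(busy | idle) = 3/4; P(busy | busy) = 4/7.
P = 3/4 × 4/7 = 12/28 = 3/7.

3/7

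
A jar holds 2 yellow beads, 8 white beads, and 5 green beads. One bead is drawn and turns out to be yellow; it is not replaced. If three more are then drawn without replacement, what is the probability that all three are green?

5/182

With the first bead removed, 5 green remain out of 14.
P = 5/14 × 4/13 × 3/12 = 60/2184 = 5/182.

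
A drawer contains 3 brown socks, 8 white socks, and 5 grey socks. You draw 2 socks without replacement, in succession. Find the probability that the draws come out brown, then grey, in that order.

1/16

Multiply the probability of each draw given the previous ones:
P = 3/16 × 5/15 = 15/240 = 1/16.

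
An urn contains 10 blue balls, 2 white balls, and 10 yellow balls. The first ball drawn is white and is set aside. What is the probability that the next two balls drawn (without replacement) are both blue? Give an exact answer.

With the first ball removed, 10 blue remain out of 21.
P = 10/21 × 9/20 = 90/420 = 3/14.

3/14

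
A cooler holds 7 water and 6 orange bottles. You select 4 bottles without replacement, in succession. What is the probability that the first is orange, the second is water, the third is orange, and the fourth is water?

21/286

Multiply the probability of each draw given the previous ones:
P = 6/13 × 7/12 × 5/11 × 6/10 = 1260/17160 = 21/286.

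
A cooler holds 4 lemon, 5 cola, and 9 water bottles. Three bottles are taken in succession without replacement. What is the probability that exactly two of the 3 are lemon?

7/68

One ordering (lemon drawn first) has probability 4/18 × 3/17 × 14/16 = 168/4896 = 7/204.
There are C(3,2) = 3 such orderings, each equally likely, so P = 3 × 7/204 = 7/68.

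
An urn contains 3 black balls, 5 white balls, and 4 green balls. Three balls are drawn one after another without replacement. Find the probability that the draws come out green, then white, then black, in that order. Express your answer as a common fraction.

Chain rule:
P = 4/12 × 5/11 × 3/10 = 60/1320 = 1/22.

1/22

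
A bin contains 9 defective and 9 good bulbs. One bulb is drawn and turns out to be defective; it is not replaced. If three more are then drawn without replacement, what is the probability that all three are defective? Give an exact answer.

After the first draw, 8 of the remaining 17 bulbs are defective.
P = 8/17 × 7/16 × 6/15 = 336/4080 = 7/85.

7/85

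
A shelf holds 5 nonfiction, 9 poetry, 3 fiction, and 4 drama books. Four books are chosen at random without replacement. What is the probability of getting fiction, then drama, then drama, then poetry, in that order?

3/1330

Each draw changes the counts, so multiply the conditional probabilities along the sequence:
P = 3/21 × 4/20 × 3/19 × 9/18 = 324/143640 = 3/1330.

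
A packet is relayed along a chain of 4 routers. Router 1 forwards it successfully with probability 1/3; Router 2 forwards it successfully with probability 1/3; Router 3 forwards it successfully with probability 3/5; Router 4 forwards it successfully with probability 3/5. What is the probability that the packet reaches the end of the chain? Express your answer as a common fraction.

Multiplying along the chain,
P = 1/3 × 1/3 × 3/5 × 3/5 = 9/225 = 1/25.

1/25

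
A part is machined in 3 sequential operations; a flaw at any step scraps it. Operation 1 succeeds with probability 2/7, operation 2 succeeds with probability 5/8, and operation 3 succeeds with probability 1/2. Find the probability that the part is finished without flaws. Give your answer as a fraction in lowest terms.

5/56

Each stage is reached only if all earlier stages succeed, so
P = 2/7 × 5/8 × 1/2 = 10/112 = 5/56.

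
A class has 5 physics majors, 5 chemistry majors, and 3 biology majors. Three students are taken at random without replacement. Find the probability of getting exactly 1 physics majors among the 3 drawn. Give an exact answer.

70/143

One ordering (a physics major drawn first) has probability 5/13 × 8/12 × 7/11 = 280/1716 = 70/429.
There are C(3,1) = 3 such orderings, each equally likely, so P = 3 × 70/429 = 70/143.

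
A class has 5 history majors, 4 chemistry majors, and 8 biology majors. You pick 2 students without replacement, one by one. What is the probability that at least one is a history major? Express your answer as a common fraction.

35/68

P(no history majors) = 12/17 × 11/16 = 132/272 = 33/68.
P(at least one) = 1 − 33/68 = 35/68.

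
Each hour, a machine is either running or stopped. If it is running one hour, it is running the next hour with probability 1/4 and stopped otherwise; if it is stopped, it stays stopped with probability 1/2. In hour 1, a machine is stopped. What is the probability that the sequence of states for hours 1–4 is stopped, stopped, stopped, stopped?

Hour 1 is given. For each transition, use the conditional probability from the current state:
P(stopped | stopped) = 1/2; P(stopped | stopped) = 1/2; P(stopped | stopped) = 1/2.
P = 1/2 × 1/2 × 1/2 = 1/8.

1/8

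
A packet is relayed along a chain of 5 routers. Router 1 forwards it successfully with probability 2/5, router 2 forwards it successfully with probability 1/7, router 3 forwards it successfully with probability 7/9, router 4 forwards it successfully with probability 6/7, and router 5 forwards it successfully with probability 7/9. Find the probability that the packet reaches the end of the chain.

4/135

The events are sequential, so multiply the conditional probabilities:
P = 2/5 × 1/7 × 7/9 × 6/7 × 7/9 = 588/19845 = 4/135.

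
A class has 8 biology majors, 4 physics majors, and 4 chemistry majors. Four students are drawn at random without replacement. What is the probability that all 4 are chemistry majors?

P = 4/16 × 3/15 × 2/14 × 1/13 = 24/43680 = 1/1820.

1/1820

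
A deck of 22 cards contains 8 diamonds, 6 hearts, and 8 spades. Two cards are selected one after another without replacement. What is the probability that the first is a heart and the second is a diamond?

Multiply the probability of each draw given the previous ones:
P = 6/22 × 8/21 = 48/462 = 8/77.

8/77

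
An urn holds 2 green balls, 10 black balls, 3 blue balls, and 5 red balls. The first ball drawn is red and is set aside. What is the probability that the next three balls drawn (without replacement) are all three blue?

After the first draw, 3 of the remaining 19 balls are blue.
P = 3/19 × 2/18 × 1/17 = 6/5814 = 1/969.

1/969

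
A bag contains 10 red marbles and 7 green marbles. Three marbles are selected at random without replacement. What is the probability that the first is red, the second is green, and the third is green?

Multiply the probability of each draw given the previous ones:
P = 10/17 × 7/16 × 6/15 = 420/4080 = 7/68.

7/68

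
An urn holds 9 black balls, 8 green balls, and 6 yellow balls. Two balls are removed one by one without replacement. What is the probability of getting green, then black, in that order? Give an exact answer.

Chain rule:
P = 8/23 × 9/22 = 72/506 = 36/253.

36/253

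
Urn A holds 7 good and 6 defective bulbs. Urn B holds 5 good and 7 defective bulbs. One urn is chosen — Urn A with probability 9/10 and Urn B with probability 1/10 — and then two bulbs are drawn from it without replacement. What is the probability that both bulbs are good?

From Urn A: P(both good) = (7/13)(6/12) = 7/26.
From Urn B: P(both good) = (5/12)(4/11) = 5/33.
Total probability = (9/10)(7/26) + (1/10)(5/33) = 2209/8580.

2209/8580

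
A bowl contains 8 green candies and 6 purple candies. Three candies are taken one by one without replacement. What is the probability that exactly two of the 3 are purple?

One ordering (purple drawn first) has probability 6/14 × 5/13 × 8/12 = 240/2184 = 10/91.
There are C(3,2) = 3 such orderings, each equally likely, so P = 3 × 10/91 = 30/91.

30/91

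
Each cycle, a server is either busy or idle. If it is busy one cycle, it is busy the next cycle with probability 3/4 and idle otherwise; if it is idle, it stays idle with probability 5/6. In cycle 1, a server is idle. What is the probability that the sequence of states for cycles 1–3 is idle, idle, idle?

Cycle 1 is given. For each transition, use the conditional probability from the current state:
P(idle | idle) = 5/6; P(idle | idle) = 5/6.
P = 5/6 × 5/6 = 25/36.

25/36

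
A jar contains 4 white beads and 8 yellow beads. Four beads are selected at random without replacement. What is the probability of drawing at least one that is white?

85/99

P(no white) = 8/12 × 7/11 × 6/10 × 5/9 = 1680/11880 = 14/99.
P(at least one) = 1 − 14/99 = 85/99.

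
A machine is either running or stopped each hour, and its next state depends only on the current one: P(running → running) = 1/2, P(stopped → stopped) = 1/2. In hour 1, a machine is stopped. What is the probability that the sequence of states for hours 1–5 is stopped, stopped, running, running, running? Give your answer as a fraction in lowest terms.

Hour 1 is given. For each transition, use the conditional probability from the current state:
P(stopped | stopped) = 1/2; P(running | stopped) = 1/2; P(running | running) = 1/2; P(running | running) = 1/2.
P = 1/2 × 1/2 × 1/2 × 1/2 = 1/16.

1/16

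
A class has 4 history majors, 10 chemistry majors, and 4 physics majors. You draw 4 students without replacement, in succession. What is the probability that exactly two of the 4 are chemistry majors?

One ordering (chemistry majors drawn first) has probability 10/18 × 9/17 × 8/16 × 7/15 = 5040/73440 = 7/102.
There are C(4,2) = 6 such orderings, each equally likely, so P = 6 × 7/102 = 7/17.

7/17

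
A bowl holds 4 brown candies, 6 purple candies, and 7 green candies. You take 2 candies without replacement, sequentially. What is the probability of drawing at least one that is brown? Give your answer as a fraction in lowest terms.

P(no brown) = 13/17 × 12/16 = 156/272 = 39/68.
P(at least one) = 1 − 39/68 = 29/68.

29/68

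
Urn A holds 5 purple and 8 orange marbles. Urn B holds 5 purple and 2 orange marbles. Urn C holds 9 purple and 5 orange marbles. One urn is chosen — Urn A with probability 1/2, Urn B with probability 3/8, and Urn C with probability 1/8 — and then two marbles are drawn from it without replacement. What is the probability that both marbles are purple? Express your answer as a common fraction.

319/1092

From Urn A: P(both purple) = (5/13)(4/12) = 5/39.
From Urn B: P(both purple) = (5/7)(4/6) = 10/21.
From Urn C: P(both purple) = (9/14)(8/13) = 36/91.
Total probability = (1/2)(5/39) + (3/8)(10/21) + (1/8)(36/91) = 319/1092.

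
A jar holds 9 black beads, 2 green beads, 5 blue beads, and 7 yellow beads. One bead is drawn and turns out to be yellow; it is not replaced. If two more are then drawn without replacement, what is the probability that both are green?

With the first bead removed, 2 green remain out of 22.
P = 2/22 × 1/21 = 2/462 = 1/231.

1/231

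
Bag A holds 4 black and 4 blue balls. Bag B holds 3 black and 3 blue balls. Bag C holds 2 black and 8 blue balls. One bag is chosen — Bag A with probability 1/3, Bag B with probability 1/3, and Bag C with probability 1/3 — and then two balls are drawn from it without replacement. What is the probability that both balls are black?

From Bag A: P(both black) = (4/8)(3/7) = 3/14.
From Bag B: P(both black) = (3/6)(2/5) = 1/5.
From Bag C: P(both black) = (2/10)(1/9) = 1/45.
Total probability = (1/3)(3/14) + (1/3)(1/5) + (1/3)(1/45) = 55/378.

55/378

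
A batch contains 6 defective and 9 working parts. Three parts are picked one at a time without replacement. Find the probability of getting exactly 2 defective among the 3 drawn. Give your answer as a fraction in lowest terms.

27/91

One ordering (defective drawn first) has probability 6/15 × 5/14 × 9/13 = 270/2730 = 9/91.
There are C(3,2) = 3 such orderings, each equally likely, so P = 3 × 9/91 = 27/91.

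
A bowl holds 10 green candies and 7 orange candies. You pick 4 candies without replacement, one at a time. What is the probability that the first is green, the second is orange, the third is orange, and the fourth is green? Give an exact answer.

9/136

Multiply the probability of each draw given the previous ones:
P = 10/17 × 7/16 × 6/15 × 9/14 = 3780/57120 = 9/136.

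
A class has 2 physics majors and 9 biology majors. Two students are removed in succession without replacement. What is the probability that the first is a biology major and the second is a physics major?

9/55

Each draw changes the counts, so multiply the conditional probabilities along the sequence:
P = 9/11 × 2/10 = 18/110 = 9/55.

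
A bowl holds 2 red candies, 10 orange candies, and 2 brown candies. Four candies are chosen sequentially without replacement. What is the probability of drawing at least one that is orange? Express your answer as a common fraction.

1000/1001

P(no orange) = 4/14 × 3/13 × 2/12 × 1/11 = 24/24024 = 1/1001.
P(at least one) = 1 − 1/1001 = 1000/1001.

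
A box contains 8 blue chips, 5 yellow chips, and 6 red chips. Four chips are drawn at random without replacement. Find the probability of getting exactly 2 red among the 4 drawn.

195/646

One ordering (red drawn first) has probability 6/19 × 5/18 × 13/17 × 12/16 = 4680/93024 = 65/1292.
There are C(4,2) = 6 such orderings, each equally likely, so P = 6 × 65/1292 = 195/646.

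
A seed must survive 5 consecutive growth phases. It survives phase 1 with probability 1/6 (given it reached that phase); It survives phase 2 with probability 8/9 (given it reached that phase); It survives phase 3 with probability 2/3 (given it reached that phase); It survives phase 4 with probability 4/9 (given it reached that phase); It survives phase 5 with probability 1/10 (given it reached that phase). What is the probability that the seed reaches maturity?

The events are sequential, so multiply the conditional probabilities:
P = 1/6 × 8/9 × 2/3 × 4/9 × 1/10 = 64/14580 = 16/3645.

16/3645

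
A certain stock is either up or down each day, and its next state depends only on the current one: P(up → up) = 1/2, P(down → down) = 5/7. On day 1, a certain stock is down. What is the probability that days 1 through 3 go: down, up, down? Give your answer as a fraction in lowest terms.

1/7

Day 1 is given. For each transition, use the conditional probability from the current state:
P(up | down) = 2/7; P(down | up) = 1/2.
P = 2/7 × 1/2 = 2/14 = 1/7.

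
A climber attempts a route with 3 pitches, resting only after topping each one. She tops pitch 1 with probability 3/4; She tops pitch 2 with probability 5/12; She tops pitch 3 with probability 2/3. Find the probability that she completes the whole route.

5/24

The events are sequential, so multiply the conditional probabilities:
P = 3/4 × 5/12 × 2/3 = 30/144 = 5/24.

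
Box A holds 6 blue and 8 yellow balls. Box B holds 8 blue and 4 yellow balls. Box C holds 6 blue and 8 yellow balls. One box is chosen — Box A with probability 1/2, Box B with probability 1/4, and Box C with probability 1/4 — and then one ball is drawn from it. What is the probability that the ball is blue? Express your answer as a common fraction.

From Box A: P(blue) = 6/14.
From Box B: P(blue) = 8/12.
From Box C: P(blue) = 6/14.
Total probability = (1/2)(6/14) + (1/4)(8/12) + (1/4)(6/14) = 41/84.

41/84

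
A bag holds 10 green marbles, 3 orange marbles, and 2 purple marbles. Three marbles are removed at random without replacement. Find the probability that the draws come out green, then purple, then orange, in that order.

Chain rule:
P = 10/15 × 2/14 × 3/13 = 60/2730 = 2/91.

2/91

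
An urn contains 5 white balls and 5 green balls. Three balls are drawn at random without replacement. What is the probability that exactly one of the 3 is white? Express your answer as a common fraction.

One ordering (white drawn first) has probability 5/10 × 5/9 × 4/8 = 100/720 = 5/36.
There are C(3,1) = 3 such orderings, each equally likely, so P = 3 × 5/36 = 5/12.

5/12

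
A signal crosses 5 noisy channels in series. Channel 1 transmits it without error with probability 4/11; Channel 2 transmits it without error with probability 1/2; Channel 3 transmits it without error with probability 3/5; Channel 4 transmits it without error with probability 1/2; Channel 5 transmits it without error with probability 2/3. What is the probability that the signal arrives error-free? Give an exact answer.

2/55

Multiplying along the chain,
P = 4/11 × 1/2 × 3/5 × 1/2 × 2/3 = 24/660 = 2/55.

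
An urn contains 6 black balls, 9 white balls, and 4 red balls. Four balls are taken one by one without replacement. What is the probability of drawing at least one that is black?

P(no black) = 13/19 × 12/18 × 11/17 × 10/16 = 17160/93024 = 715/3876.
P(at least one) = 1 − 715/3876 = 3161/3876.

3161/3876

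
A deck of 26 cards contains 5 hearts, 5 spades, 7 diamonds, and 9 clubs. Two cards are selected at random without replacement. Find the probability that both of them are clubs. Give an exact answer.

P(all clubs) = 9/26 × 8/25 = 72/650 = 36/325.

36/325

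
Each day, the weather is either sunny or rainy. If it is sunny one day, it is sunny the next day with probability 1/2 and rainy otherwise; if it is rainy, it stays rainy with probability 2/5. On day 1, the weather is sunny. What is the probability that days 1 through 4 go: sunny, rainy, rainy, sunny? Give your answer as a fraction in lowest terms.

Day 1 is given. For each transition, use the conditional probability from the current state:
P(rainy | sunny) = 1/2; P(rainy | rainy) = 2/5; P(sunny | rainy) = 3/5.
P = 1/2 × 2/5 × 3/5 = 6/50 = 3/25.

3/25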